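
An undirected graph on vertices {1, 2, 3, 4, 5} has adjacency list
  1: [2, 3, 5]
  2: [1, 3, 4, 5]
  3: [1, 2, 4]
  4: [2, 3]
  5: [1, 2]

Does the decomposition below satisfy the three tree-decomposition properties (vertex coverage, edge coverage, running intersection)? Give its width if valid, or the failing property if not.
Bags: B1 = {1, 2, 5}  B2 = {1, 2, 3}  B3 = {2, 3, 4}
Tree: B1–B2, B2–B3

Every vertex of G appears in some bag (union = {1, 2, 3, 4, 5}); every edge is covered by a bag; and for each vertex v the set of bags containing v is connected in the bag tree. The decomposition is therefore valid. The largest bag has 3 vertices, so the width is 2.

Yes; width 2.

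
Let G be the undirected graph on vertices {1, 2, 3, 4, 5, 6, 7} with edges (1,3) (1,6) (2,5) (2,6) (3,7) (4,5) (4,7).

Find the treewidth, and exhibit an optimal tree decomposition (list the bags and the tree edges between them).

Treewidth 2.
One optimal decomposition is:
Bags: B1 = {4, 5, 7}  B2 = {2, 5, 7}  B3 = {2, 6, 7}  B4 = {1, 6, 7}  B5 = {1, 3, 7}
Tree: B1–B2, B2–B3, B3–B4, B4–B5

Every bag has size at most 3, so the width is 3 − 1 = 2 and tw(G) ≤ 2. For the lower bound, G contains the cycle 7–4–5–2–6–1–3–7, so G is not a forest; only forests have treewidth ≤ 1, hence tw(G) ≥ 2. The upper and lower bounds meet at 2, so that is the treewidth.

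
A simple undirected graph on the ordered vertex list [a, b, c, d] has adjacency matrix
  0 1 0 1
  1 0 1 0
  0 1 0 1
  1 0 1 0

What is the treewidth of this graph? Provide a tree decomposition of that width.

The largest bag has 3 vertices, giving width 2; this decomposition certifies tw(G) ≤ 2. Since c–b–a–d–c is a cycle in G, G is not acyclic. Forests are exactly the graphs of treewidth ≤ 1, so tw(G) ≥ 2. Combining the bounds, tw(G) = 2.

Treewidth 2.
One such decomposition:
Bags: B1 = {a, b, c}  B2 = {a, c, d}
Tree: B1–B2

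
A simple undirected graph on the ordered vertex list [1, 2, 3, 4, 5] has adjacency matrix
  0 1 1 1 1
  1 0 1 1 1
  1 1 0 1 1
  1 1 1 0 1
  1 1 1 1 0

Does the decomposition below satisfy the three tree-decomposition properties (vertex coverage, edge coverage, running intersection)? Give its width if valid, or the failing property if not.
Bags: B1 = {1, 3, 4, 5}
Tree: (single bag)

No — vertex 2 appears in no bag.

A tree decomposition must satisfy three properties: every vertex lies in some bag; for every edge, both endpoints lie together in some bag; and for every vertex, the bags containing it form a connected subtree. Here vertex 2 appears in no bag, so the decomposition is invalid.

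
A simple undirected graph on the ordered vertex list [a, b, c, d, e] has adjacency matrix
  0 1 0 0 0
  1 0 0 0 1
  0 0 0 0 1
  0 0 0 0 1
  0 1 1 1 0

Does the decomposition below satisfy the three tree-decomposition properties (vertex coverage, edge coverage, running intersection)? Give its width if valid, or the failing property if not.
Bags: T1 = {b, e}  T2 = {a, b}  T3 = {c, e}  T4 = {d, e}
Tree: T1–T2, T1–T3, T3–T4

Vertex coverage: the bags together contain {a, b, c, d, e}, the full vertex set. Edge coverage: each edge of G has both endpoints in at least one bag. Running intersection: for every vertex, the bags containing it form a connected subtree. All three properties hold, so this is a valid tree decomposition of width max|bag| − 1 = 1, and hence tw(G) ≤ 1.

Yes; width 1.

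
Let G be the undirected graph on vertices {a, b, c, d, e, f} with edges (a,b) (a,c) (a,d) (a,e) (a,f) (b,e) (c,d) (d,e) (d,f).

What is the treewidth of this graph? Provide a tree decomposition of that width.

The largest bag has 3 vertices, giving width 2; this decomposition certifies tw(G) ≤ 2. On the other hand G contains the 3-clique {a, d, e}. A clique must lie in a single bag of any decomposition, so no decomposition can have width below 2. Hence tw(G) = 2 exactly.

Treewidth 2.
One such decomposition:
Bags: B1 = {a, c, d}  B2 = {a, d, f}  B3 = {a, d, e}  B4 = {a, b, e}
Tree: B1–B2, B1–B3, B3–B4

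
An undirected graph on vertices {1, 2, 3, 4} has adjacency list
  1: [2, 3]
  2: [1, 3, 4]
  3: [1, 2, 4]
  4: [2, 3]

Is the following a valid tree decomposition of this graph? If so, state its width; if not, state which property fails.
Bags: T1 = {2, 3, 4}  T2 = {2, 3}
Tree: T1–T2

A tree decomposition must satisfy three properties: every vertex lies in some bag; for every edge, both endpoints lie together in some bag; and for every vertex, the bags containing it form a connected subtree. Here vertex 1 appears in no bag, so the decomposition is invalid.

No — vertex 1 appears in no bag.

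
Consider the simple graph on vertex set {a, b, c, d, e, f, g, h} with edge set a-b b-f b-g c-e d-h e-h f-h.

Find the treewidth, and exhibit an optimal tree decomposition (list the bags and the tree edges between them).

Treewidth 1.
One such decomposition:
Bags: B1 = {b, f}  B2 = {f, h}  B3 = {d, h}  B4 = {e, h}  B5 = {a, b}  B6 = {b, g}  B7 = {c, e}
Tree: B1–B2, B2–B3, B3–B4, B1–B5, B5–B6, B4–B7

Each bag holds 2 vertices, so the decomposition has width 1, which upper-bounds the treewidth. Any graph with an edge has treewidth ≥ 1, and G has the edge b–f. The upper and lower bounds meet at 1, so that is the treewidth.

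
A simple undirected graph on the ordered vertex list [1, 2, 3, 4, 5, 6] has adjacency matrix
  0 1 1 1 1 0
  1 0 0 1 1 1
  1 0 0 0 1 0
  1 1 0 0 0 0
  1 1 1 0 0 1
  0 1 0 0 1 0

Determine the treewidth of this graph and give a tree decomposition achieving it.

Every bag has size at most 3, so the width is 3 − 1 = 2 and tw(G) ≤ 2. On the other hand G contains the 3-clique {1, 2, 4}. A clique must lie in a single bag of any decomposition, so no decomposition can have width below 2. Combining the bounds, tw(G) = 2.

Treewidth 2.
One optimal decomposition is:
Bags: B1 = {1, 2, 5}  B2 = {1, 2, 4}  B3 = {2, 5, 6}  B4 = {1, 3, 5}
Tree: B1–B2, B1–B3, B1–B4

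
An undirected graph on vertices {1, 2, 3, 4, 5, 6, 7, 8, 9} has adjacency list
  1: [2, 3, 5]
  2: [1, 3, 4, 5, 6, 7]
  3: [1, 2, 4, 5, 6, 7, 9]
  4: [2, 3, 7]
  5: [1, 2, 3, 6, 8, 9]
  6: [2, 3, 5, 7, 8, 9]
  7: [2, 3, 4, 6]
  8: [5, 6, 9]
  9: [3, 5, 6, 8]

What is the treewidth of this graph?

3

A width-3 tree decomposition is:
Bags: B1 = {2, 3, 5, 6}  B2 = {1, 2, 3, 5}  B3 = {3, 5, 6, 9}  B4 = {2, 3, 6, 7}  B5 = {5, 6, 8, 9}  B6 = {2, 3, 4, 7}
Tree: B1–B2, B1–B3, B1–B4, B3–B5, B4–B6
Each bag holds 4 vertices, so the decomposition has width 3, which upper-bounds the treewidth. Conversely, {5, 6, 8, 9} is a clique of size 4, and the vertices of any clique must share a bag in every tree decomposition; so some bag has ≥ 4 vertices and tw(G) ≥ 3. Therefore the treewidth is 3.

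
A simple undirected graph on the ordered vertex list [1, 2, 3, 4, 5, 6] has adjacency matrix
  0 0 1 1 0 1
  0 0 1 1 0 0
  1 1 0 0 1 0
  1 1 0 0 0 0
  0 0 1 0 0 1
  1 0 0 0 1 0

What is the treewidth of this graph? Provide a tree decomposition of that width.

Treewidth 2.
Bags: B1 = {1, 5, 6}  B2 = {1, 3, 5}  B3 = {1, 3, 4}  B4 = {2, 3, 4}
Tree: B1–B2, B2–B3, B3–B4

Every bag has size at most 3, so the width is 3 − 1 = 2 and tw(G) ≤ 2. Since 6–5–3–1–6 is a cycle in G, G is not acyclic. Forests are exactly the graphs of treewidth ≤ 1, so tw(G) ≥ 2. The upper and lower bounds meet at 2, so that is the treewidth.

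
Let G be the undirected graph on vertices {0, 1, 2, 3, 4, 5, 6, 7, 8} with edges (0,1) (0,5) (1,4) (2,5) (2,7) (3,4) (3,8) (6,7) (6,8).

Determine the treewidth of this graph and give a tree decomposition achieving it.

Treewidth 2.
One optimal decomposition is:
Bags: B1 = {0, 1, 4}  B2 = {0, 4, 5}  B3 = {2, 4, 5}  B4 = {2, 4, 7}  B5 = {4, 6, 7}  B6 = {4, 6, 8}  B7 = {3, 4, 8}
Tree: B1–B2, B2–B3, B3–B4, B4–B5, B5–B6, B6–B7

The largest bag has 3 vertices, giving width 2; this decomposition certifies tw(G) ≤ 2. For the lower bound, G contains the cycle 4–1–0–5–2–7–6–8–3–4, so G is not a forest; only forests have treewidth ≤ 1, hence tw(G) ≥ 2. Therefore the treewidth is 2.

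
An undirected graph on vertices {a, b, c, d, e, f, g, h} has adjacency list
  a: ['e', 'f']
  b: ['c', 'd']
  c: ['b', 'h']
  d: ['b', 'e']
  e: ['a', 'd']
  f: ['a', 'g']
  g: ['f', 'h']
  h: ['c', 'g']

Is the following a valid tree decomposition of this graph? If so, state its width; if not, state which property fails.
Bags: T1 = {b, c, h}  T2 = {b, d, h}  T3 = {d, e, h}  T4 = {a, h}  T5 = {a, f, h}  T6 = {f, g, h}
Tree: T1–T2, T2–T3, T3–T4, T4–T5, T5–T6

No — edge (e,a) lies in no bag.

A tree decomposition must satisfy three properties: every vertex lies in some bag; for every edge, both endpoints lie together in some bag; and for every vertex, the bags containing it form a connected subtree. Here edge (e,a) lies in no bag, so the decomposition is invalid.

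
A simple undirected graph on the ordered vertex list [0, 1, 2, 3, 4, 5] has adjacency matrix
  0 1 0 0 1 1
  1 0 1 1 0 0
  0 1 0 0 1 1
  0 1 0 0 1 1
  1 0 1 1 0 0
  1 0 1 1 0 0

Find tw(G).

A width-3 tree decomposition is:
Bags: B1 = {0, 2, 3, 5}  B2 = {0, 2, 3, 4}  B3 = {0, 1, 2, 3}
Tree: B1–B2, B2–B3
Each bag holds 4 vertices, so the decomposition has width 3, which upper-bounds the treewidth. For the lower bound: the 4 vertex sets {3,5}, {2,4}, {0}, {1} are disjoint, each induces a connected subgraph, and every pair is joined by at least one edge of G. Contracting each set to a single vertex therefore yields K_{4} as a minor, and since treewidth is minor-monotone, tw(G) ≥ tw(K_{4}) = 3. Hence tw(G) = 3 exactly.

3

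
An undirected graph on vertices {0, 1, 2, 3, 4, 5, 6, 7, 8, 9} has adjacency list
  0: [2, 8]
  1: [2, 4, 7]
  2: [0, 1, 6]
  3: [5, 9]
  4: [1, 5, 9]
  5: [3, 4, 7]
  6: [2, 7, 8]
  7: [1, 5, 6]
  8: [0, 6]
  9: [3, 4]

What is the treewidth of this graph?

2

A width-2 tree decomposition is:
Bags: B1 = {0, 6, 8}  B2 = {0, 2, 6}  B3 = {2, 6, 7}  B4 = {1, 2, 7}  B5 = {1, 5, 7}  B6 = {1, 4, 5}  B7 = {3, 4, 5}  B8 = {3, 4, 9}
Tree: B1–B2, B2–B3, B3–B4, B4–B5, B5–B6, B6–B7, B7–B8
Every bag has size at most 3, so the width is 3 − 1 = 2 and tw(G) ≤ 2. For the lower bound, G contains the cycle 8–0–2–6–8, so G is not a forest; only forests have treewidth ≤ 1, hence tw(G) ≥ 2. Combining the bounds, tw(G) = 2.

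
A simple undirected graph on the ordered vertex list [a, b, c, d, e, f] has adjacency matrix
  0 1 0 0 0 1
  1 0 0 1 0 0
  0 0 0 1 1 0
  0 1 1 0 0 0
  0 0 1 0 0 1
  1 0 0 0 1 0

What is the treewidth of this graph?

A width-2 tree decomposition is:
Bags: B1 = {b, c, d}  B2 = {a, b, c}  B3 = {a, c, f}  B4 = {c, e, f}
Tree: B1–B2, B2–B3, B3–B4
Each bag holds 3 vertices, so the decomposition has width 2, which upper-bounds the treewidth. For the lower bound, G contains the cycle c–d–b–a–f–e–c, so G is not a forest; only forests have treewidth ≤ 1, hence tw(G) ≥ 2. Therefore the treewidth is 2.

2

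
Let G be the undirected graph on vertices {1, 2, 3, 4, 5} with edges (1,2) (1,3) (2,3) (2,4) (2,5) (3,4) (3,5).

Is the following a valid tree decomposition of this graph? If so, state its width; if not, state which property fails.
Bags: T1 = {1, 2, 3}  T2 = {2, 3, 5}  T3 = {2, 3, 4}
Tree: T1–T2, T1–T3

Vertex coverage: the bags together contain {1, 2, 3, 4, 5}, the full vertex set. Edge coverage: each edge of G has both endpoints in at least one bag. Running intersection: for every vertex, the bags containing it form a connected subtree. All three properties hold, so this is a valid tree decomposition of width max|bag| − 1 = 2, and hence tw(G) ≤ 2.

Yes; width 2.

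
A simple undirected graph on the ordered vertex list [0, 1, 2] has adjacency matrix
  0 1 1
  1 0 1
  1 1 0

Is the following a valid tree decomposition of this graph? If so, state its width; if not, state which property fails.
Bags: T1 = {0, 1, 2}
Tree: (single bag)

Checking the three conditions: (i) the bags cover all of {0, 1, 2}; (ii) for each edge, some bag contains both endpoints; (iii) the bags containing any fixed vertex form a subtree. All hold, so the decomposition is valid with width 3 − 1 = 2.

Yes; width 2.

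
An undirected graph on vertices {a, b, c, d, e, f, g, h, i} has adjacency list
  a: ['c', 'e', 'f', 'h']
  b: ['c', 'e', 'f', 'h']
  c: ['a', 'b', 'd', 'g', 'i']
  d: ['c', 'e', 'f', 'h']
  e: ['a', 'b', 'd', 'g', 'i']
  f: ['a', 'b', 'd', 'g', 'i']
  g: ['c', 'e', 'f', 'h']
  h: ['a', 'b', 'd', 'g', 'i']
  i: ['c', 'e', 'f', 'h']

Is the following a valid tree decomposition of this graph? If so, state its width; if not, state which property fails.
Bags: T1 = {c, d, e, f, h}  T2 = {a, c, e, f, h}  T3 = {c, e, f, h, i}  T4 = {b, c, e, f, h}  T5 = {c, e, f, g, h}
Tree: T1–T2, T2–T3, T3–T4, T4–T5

Yes; width 4.

Vertex coverage: the bags together contain {a, b, c, d, e, f, g, h, i}, the full vertex set. Edge coverage: each edge of G has both endpoints in at least one bag. Running intersection: for every vertex, the bags containing it form a connected subtree. All three properties hold, so this is a valid tree decomposition of width max|bag| − 1 = 4, and hence tw(G) ≤ 4.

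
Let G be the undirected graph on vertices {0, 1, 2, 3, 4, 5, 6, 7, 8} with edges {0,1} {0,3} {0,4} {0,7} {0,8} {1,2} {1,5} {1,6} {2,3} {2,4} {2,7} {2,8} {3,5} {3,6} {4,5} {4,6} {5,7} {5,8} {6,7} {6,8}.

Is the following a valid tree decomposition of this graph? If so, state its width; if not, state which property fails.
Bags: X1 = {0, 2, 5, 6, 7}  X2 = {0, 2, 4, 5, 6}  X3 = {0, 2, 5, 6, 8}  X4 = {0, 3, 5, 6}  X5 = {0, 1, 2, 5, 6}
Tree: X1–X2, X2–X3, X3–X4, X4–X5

A tree decomposition must satisfy three properties: every vertex lies in some bag; for every edge, both endpoints lie together in some bag; and for every vertex, the bags containing it form a connected subtree. Here edge (2,3) lies in no bag, so the decomposition is invalid.

No — edge (2,3) lies in no bag.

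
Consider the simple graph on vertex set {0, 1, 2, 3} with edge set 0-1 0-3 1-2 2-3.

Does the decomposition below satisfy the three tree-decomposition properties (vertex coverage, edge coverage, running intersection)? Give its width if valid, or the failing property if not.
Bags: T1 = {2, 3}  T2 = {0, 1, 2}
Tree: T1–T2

No — edge (0,3) lies in no bag.

A tree decomposition must satisfy three properties: every vertex lies in some bag; for every edge, both endpoints lie together in some bag; and for every vertex, the bags containing it form a connected subtree. Here edge (0,3) lies in no bag, so the decomposition is invalid.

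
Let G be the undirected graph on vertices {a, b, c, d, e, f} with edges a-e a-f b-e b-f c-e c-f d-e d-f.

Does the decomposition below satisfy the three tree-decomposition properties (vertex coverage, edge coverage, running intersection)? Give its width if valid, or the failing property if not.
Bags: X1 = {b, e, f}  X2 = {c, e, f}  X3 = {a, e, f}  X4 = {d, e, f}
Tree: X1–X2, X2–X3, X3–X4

Yes; width 2.

Vertex coverage: the bags together contain {a, b, c, d, e, f}, the full vertex set. Edge coverage: each edge of G has both endpoints in at least one bag. Running intersection: for every vertex, the bags containing it form a connected subtree. All three properties hold, so this is a valid tree decomposition of width max|bag| − 1 = 2, and hence tw(G) ≤ 2.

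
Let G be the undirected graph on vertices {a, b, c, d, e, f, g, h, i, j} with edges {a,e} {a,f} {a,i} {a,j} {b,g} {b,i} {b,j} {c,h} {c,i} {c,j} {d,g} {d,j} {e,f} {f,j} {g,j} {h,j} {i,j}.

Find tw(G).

2

A width-2 tree decomposition is:
Bags: B1 = {a, f, j}  B2 = {a, i, j}  B3 = {a, e, f}  B4 = {c, i, j}  B5 = {b, i, j}  B6 = {b, g, j}  B7 = {c, h, j}  B8 = {d, g, j}
Tree: B1–B2, B1–B3, B2–B4, B2–B5, B5–B6, B4–B7, B6–B8
Every bag has size at most 3, so the width is 3 − 1 = 2 and tw(G) ≤ 2. On the other hand G contains the 3-clique {d, g, j}. A clique must lie in a single bag of any decomposition, so no decomposition can have width below 2. Therefore the treewidth is 2.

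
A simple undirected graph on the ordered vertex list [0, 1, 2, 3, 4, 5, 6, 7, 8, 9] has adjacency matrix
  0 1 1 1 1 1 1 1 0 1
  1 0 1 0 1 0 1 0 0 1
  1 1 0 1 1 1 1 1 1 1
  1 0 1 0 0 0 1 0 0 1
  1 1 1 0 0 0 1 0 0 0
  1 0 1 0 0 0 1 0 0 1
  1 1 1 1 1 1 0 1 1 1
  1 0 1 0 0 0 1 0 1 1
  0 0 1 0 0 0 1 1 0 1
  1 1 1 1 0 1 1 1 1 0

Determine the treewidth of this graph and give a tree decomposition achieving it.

Treewidth 4.
One such decomposition:
Bags: B1 = {0, 2, 5, 6, 9}  B2 = {0, 1, 2, 6, 9}  B3 = {0, 1, 2, 4, 6}  B4 = {0, 2, 6, 7, 9}  B5 = {0, 2, 3, 6, 9}  B6 = {2, 6, 7, 8, 9}
Tree: B1–B2, B2–B3, B1–B4, B2–B5, B4–B6

The largest bag has 5 vertices, giving width 4; this decomposition certifies tw(G) ≤ 4. For the lower bound, the 5 vertices {0, 1, 2, 6, 9} are pairwise adjacent, and any tree decomposition puts a clique entirely inside one bag — forcing width ≥ 4. The upper and lower bounds meet at 4, so that is the treewidth.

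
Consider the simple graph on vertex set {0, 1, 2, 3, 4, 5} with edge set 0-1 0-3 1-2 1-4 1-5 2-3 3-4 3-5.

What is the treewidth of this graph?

2

A width-2 tree decomposition is:
Bags: B1 = {0, 1, 3}  B2 = {1, 3, 5}  B3 = {1, 2, 3}  B4 = {1, 3, 4}
Tree: B1–B2, B2–B3, B3–B4
The largest bag has 3 vertices, giving width 2; this decomposition certifies tw(G) ≤ 2. Since 0–3–5–1–0 is a cycle in G, G is not acyclic. Forests are exactly the graphs of treewidth ≤ 1, so tw(G) ≥ 2. Therefore the treewidth is 2.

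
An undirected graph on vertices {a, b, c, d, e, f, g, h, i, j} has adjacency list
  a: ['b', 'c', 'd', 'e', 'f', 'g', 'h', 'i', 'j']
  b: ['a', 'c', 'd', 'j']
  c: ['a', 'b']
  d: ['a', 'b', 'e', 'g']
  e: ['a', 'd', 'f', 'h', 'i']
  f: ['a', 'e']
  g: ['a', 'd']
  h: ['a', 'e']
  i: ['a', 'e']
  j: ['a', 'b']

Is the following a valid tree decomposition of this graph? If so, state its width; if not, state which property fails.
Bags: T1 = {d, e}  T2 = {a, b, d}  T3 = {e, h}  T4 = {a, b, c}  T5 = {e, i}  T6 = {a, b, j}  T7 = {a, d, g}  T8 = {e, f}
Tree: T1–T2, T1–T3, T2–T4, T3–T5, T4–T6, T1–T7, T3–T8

No — edge (a,e) lies in no bag.

A tree decomposition must satisfy three properties: every vertex lies in some bag; for every edge, both endpoints lie together in some bag; and for every vertex, the bags containing it form a connected subtree. Here edge (a,e) lies in no bag, so the decomposition is invalid.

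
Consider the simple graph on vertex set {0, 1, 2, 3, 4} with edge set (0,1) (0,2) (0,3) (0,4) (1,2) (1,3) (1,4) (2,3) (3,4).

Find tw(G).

3

A width-3 tree decomposition is:
Bags: B1 = {0, 1, 3, 4}  B2 = {0, 1, 2, 3}
Tree: B1–B2
Each bag holds 4 vertices, so the decomposition has width 3, which upper-bounds the treewidth. Conversely, {0, 1, 2, 3} is a clique of size 4, and the vertices of any clique must share a bag in every tree decomposition; so some bag has ≥ 4 vertices and tw(G) ≥ 3. Combining the bounds, tw(G) = 3.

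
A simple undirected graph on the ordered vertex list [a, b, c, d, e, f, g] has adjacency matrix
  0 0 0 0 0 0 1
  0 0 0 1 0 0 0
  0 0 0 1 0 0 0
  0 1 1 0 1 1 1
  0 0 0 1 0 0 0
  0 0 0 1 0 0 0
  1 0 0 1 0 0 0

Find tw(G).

A width-1 tree decomposition is:
Bags: B1 = {d, e}  B2 = {d, f}  B3 = {b, d}  B4 = {d, g}  B5 = {c, d}  B6 = {a, g}
Tree: B1–B2, B1–B3, B1–B4, B2–B5, B4–B6
Every bag has size at most 2, so the width is 2 − 1 = 1 and tw(G) ≤ 1. Since G has at least one edge (e.g. e–d), it is not an edgeless graph, so tw(G) ≥ 1. Hence tw(G) = 1 exactly.

1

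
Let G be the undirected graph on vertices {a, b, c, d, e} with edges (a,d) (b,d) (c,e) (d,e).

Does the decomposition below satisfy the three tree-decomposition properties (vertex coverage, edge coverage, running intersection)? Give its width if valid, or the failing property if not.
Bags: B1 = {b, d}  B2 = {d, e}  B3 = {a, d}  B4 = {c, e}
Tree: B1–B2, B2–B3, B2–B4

Checking the three conditions: (i) the bags cover all of {a, b, c, d, e}; (ii) for each edge, some bag contains both endpoints; (iii) the bags containing any fixed vertex form a subtree. All hold, so the decomposition is valid with width 2 − 1 = 1.

Yes; width 1.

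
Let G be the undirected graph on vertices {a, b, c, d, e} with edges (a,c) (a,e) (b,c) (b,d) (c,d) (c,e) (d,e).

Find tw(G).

A width-2 tree decomposition is:
Bags: B1 = {a, c, e}  B2 = {c, d, e}  B3 = {b, c, d}
Tree: B1–B2, B2–B3
Each bag holds 3 vertices, so the decomposition has width 2, which upper-bounds the treewidth. Conversely, {c, d, e} is a clique of size 3, and the vertices of any clique must share a bag in every tree decomposition; so some bag has ≥ 3 vertices and tw(G) ≥ 2. Combining the bounds, tw(G) = 2.

2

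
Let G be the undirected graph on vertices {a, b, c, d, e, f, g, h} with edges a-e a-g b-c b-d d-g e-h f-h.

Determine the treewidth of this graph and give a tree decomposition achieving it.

Treewidth 1.
One optimal decomposition is:
Bags: B1 = {b, c}  B2 = {b, d}  B3 = {d, g}  B4 = {a, g}  B5 = {a, e}  B6 = {e, h}  B7 = {f, h}
Tree: B1–B2, B2–B3, B3–B4, B4–B5, B5–B6, B6–B7

Each bag holds 2 vertices, so the decomposition has width 1, which upper-bounds the treewidth. Any graph with an edge has treewidth ≥ 1, and G has the edge c–b. Hence tw(G) = 1 exactly.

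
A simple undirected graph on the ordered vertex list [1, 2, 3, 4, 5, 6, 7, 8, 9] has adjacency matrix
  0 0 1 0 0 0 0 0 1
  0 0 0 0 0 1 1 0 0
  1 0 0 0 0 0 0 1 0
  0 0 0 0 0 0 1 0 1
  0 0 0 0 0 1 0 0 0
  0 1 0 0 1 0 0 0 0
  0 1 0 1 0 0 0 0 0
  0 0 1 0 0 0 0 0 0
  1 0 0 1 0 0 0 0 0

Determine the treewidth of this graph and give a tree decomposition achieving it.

The largest bag has 2 vertices, giving width 1; this decomposition certifies tw(G) ≤ 1. G has an edge, so its treewidth is at least 1. Therefore the treewidth is 1.

Treewidth 1.
One optimal decomposition is:
Bags: B1 = {3, 8}  B2 = {1, 3}  B3 = {1, 9}  B4 = {4, 9}  B5 = {4, 7}  B6 = {2, 7}  B7 = {2, 6}  B8 = {5, 6}
Tree: B1–B2, B2–B3, B3–B4, B4–B5, B5–B6, B6–B7, B7–B8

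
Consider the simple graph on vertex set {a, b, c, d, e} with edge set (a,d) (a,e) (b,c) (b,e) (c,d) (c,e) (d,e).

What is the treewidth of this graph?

A width-2 tree decomposition is:
Bags: B1 = {c, d, e}  B2 = {b, c, e}  B3 = {a, d, e}
Tree: B1–B2, B1–B3
The largest bag has 3 vertices, giving width 2; this decomposition certifies tw(G) ≤ 2. On the other hand G contains the 3-clique {c, d, e}. A clique must lie in a single bag of any decomposition, so no decomposition can have width below 2. Hence tw(G) = 2 exactly.

2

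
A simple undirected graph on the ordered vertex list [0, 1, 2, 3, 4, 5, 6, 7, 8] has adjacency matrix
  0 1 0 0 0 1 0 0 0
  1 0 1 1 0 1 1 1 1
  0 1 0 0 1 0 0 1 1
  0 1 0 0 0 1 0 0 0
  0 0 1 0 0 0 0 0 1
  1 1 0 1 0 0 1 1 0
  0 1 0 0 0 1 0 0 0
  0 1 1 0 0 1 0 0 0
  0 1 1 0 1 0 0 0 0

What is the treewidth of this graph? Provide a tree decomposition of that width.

Treewidth 2.
One optimal decomposition is:
Bags: B1 = {1, 2, 8}  B2 = {1, 2, 7}  B3 = {1, 5, 7}  B4 = {1, 5, 6}  B5 = {2, 4, 8}  B6 = {0, 1, 5}  B7 = {1, 3, 5}
Tree: B1–B2, B2–B3, B3–B4, B1–B5, B3–B6, B6–B7

The largest bag has 3 vertices, giving width 2; this decomposition certifies tw(G) ≤ 2. Conversely, {1, 2, 8} is a clique of size 3, and the vertices of any clique must share a bag in every tree decomposition; so some bag has ≥ 3 vertices and tw(G) ≥ 2. The upper and lower bounds meet at 2, so that is the treewidth.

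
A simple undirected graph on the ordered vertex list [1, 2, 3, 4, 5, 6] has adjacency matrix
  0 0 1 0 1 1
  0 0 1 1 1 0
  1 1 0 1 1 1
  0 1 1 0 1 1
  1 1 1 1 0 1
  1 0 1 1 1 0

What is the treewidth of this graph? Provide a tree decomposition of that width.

Every bag has size at most 4, so the width is 4 − 1 = 3 and tw(G) ≤ 3. For the lower bound, the 4 vertices {1, 3, 5, 6} are pairwise adjacent, and any tree decomposition puts a clique entirely inside one bag — forcing width ≥ 3. Therefore the treewidth is 3.

Treewidth 3.
One such decomposition:
Bags: B1 = {1, 3, 5, 6}  B2 = {3, 4, 5, 6}  B3 = {2, 3, 4, 5}
Tree: B1–B2, B2–B3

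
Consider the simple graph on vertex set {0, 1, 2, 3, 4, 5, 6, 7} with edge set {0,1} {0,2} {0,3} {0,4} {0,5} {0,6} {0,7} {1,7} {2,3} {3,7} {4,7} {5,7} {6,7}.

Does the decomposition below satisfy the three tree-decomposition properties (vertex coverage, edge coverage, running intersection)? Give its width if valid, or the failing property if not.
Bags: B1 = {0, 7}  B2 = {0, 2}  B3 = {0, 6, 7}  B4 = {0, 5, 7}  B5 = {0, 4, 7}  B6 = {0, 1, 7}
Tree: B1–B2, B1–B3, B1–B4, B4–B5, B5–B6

A tree decomposition must satisfy three properties: every vertex lies in some bag; for every edge, both endpoints lie together in some bag; and for every vertex, the bags containing it form a connected subtree. Here vertex 3 appears in no bag, so the decomposition is invalid.

No — vertex 3 appears in no bag.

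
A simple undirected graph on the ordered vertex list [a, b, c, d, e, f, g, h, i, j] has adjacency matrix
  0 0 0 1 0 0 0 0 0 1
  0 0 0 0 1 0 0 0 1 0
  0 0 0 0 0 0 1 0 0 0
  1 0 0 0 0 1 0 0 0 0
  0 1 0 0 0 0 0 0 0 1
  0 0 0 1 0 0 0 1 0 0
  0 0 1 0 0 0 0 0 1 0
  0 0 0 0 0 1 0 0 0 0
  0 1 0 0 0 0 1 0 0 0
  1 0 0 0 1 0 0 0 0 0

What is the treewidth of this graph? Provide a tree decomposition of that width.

Treewidth 1.
One such decomposition:
Bags: B1 = {f, h}  B2 = {d, f}  B3 = {a, d}  B4 = {a, j}  B5 = {e, j}  B6 = {b, e}  B7 = {b, i}  B8 = {g, i}  B9 = {c, g}
Tree: B1–B2, B2–B3, B3–B4, B4–B5, B5–B6, B6–B7, B7–B8, B8–B9

Each bag holds 2 vertices, so the decomposition has width 1, which upper-bounds the treewidth. Since G has at least one edge (e.g. h–f), it is not an edgeless graph, so tw(G) ≥ 1. The upper and lower bounds meet at 1, so that is the treewidth.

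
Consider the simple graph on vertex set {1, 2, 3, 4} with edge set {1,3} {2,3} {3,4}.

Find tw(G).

1

A width-1 tree decomposition is:
Bags: B1 = {1, 3}  B2 = {2, 3}  B3 = {3, 4}
Tree: B1–B2, B1–B3
Every bag has size at most 2, so the width is 2 − 1 = 1 and tw(G) ≤ 1. G has an edge, so its treewidth is at least 1. Hence tw(G) = 1 exactly.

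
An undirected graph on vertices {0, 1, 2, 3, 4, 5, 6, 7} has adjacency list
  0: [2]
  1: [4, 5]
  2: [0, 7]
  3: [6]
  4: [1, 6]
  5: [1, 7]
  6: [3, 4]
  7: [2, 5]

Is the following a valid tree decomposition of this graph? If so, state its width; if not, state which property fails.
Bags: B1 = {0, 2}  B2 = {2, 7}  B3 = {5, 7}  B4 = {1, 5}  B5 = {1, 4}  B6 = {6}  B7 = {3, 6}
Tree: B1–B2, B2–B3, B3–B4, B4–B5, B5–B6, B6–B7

A tree decomposition must satisfy three properties: every vertex lies in some bag; for every edge, both endpoints lie together in some bag; and for every vertex, the bags containing it form a connected subtree. Here edge (4,6) lies in no bag, so the decomposition is invalid.

No — edge (4,6) lies in no bag.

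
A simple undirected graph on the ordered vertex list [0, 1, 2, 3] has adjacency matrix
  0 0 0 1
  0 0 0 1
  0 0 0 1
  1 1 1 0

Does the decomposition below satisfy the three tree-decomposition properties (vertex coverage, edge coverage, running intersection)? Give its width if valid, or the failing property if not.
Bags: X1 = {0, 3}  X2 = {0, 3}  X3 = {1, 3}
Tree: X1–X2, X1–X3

A tree decomposition must satisfy three properties: every vertex lies in some bag; for every edge, both endpoints lie together in some bag; and for every vertex, the bags containing it form a connected subtree. Here vertex 2 appears in no bag, so the decomposition is invalid.

No — vertex 2 appears in no bag.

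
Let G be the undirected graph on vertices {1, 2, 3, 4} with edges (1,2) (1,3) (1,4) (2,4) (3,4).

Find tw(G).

2

A width-2 tree decomposition is:
Bags: B1 = {1, 2, 4}  B2 = {1, 3, 4}
Tree: B1–B2
Each bag holds 3 vertices, so the decomposition has width 2, which upper-bounds the treewidth. Conversely, {1, 2, 4} is a clique of size 3, and the vertices of any clique must share a bag in every tree decomposition; so some bag has ≥ 3 vertices and tw(G) ≥ 2. Hence tw(G) = 2 exactly.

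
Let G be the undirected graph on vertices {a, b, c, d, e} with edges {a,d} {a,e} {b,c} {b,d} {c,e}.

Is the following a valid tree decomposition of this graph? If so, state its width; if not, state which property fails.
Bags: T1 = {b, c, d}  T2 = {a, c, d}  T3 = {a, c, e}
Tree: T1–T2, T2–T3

Every vertex of G appears in some bag (union = {a, b, c, d, e}); every edge is covered by a bag; and for each vertex v the set of bags containing v is connected in the bag tree. The decomposition is therefore valid. The largest bag has 3 vertices, so the width is 2.

Yes; width 2.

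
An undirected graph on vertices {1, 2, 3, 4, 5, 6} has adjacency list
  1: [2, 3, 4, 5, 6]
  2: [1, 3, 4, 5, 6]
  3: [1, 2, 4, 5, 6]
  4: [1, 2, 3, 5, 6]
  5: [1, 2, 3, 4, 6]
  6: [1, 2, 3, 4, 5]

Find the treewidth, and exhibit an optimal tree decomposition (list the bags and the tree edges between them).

Treewidth 5.
One optimal decomposition is:
Bags: B1 = {1, 2, 3, 4, 5, 6}
Tree: (single bag)

A single bag containing all 6 vertices is trivially a valid decomposition of width 5. On the other hand G contains the 6-clique {1, 2, 3, 4, 5, 6}. A clique must lie in a single bag of any decomposition, so no decomposition can have width below 5. The upper and lower bounds meet at 5, so that is the treewidth.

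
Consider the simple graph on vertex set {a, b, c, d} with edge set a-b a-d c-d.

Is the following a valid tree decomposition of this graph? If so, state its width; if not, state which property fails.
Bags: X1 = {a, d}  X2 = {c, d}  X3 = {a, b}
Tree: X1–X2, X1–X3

Every vertex of G appears in some bag (union = {a, b, c, d}); every edge is covered by a bag; and for each vertex v the set of bags containing v is connected in the bag tree. The decomposition is therefore valid. The largest bag has 2 vertices, so the width is 1.

Yes; width 1.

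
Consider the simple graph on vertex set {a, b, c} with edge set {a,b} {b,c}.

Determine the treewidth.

A width-1 tree decomposition is:
Bags: B1 = {a, b}  B2 = {b, c}
Tree: B1–B2
Every bag has size at most 2, so the width is 2 − 1 = 1 and tw(G) ≤ 1. Since G has at least one edge (e.g. a–b), it is not an edgeless graph, so tw(G) ≥ 1. Therefore the treewidth is 1.

1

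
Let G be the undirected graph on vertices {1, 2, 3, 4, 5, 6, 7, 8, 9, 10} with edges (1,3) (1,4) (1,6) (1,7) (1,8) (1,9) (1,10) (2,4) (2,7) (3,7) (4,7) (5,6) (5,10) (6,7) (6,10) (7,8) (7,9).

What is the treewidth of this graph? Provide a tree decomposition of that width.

Treewidth 2.
One optimal decomposition is:
Bags: B1 = {1, 6, 7}  B2 = {1, 4, 7}  B3 = {2, 4, 7}  B4 = {1, 6, 10}  B5 = {1, 7, 9}  B6 = {1, 7, 8}  B7 = {1, 3, 7}  B8 = {5, 6, 10}
Tree: B1–B2, B2–B3, B1–B4, B2–B5, B5–B6, B1–B7, B4–B8

The largest bag has 3 vertices, giving width 2; this decomposition certifies tw(G) ≤ 2. For the lower bound, the 3 vertices {1, 6, 10} are pairwise adjacent, and any tree decomposition puts a clique entirely inside one bag — forcing width ≥ 2. Therefore the treewidth is 2.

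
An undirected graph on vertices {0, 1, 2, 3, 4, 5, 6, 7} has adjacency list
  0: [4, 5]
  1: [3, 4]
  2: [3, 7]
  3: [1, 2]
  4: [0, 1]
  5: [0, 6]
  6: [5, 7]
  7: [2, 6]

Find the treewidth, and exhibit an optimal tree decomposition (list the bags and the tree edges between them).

Treewidth 2.
One optimal decomposition is:
Bags: B1 = {1, 2, 3}  B2 = {1, 2, 7}  B3 = {1, 6, 7}  B4 = {1, 5, 6}  B5 = {0, 1, 5}  B6 = {0, 1, 4}
Tree: B1–B2, B2–B3, B3–B4, B4–B5, B5–B6

Each bag holds 3 vertices, so the decomposition has width 2, which upper-bounds the treewidth. The edges 1–3–2–7–6–5–0–4–1 form a cycle, so G is not a tree and its treewidth is at least 2. The upper and lower bounds meet at 2, so that is the treewidth.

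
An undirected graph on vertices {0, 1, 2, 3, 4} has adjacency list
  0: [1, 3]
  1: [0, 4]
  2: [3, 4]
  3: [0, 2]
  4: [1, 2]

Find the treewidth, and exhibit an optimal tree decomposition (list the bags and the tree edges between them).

Each bag holds 3 vertices, so the decomposition has width 2, which upper-bounds the treewidth. Since 4–1–0–3–2–4 is a cycle in G, G is not acyclic. Forests are exactly the graphs of treewidth ≤ 1, so tw(G) ≥ 2. Therefore the treewidth is 2.

Treewidth 2.
One such decomposition:
Bags: B1 = {0, 1, 4}  B2 = {0, 3, 4}  B3 = {2, 3, 4}
Tree: B1–B2, B2–B3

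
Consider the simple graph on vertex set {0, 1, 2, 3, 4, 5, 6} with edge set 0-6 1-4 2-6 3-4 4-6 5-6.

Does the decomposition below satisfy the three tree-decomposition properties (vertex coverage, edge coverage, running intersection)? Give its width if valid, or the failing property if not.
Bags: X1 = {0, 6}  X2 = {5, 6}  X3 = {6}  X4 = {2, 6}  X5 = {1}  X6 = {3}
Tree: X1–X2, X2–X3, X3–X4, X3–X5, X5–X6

No — vertex 4 appears in no bag.

A tree decomposition must satisfy three properties: every vertex lies in some bag; for every edge, both endpoints lie together in some bag; and for every vertex, the bags containing it form a connected subtree. Here vertex 4 appears in no bag, so the decomposition is invalid.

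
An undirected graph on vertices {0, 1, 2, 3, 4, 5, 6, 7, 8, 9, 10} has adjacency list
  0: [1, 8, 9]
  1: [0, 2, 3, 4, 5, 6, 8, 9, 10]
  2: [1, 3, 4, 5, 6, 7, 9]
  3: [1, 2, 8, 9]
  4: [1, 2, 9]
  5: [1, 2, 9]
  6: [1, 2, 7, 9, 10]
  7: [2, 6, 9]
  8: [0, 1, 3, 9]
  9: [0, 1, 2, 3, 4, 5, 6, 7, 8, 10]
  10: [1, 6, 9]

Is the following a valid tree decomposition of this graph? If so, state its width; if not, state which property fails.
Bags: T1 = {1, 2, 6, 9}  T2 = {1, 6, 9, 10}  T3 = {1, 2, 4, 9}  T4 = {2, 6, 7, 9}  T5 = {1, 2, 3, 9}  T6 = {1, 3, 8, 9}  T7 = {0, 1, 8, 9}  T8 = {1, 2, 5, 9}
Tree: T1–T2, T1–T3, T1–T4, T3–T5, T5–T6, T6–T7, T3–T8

Yes; width 3.

Vertex coverage: the bags together contain {0, 1, 2, 3, 4, 5, 6, 7, 8, 9, 10}, the full vertex set. Edge coverage: each edge of G has both endpoints in at least one bag. Running intersection: for every vertex, the bags containing it form a connected subtree. All three properties hold, so this is a valid tree decomposition of width max|bag| − 1 = 3, and hence tw(G) ≤ 3.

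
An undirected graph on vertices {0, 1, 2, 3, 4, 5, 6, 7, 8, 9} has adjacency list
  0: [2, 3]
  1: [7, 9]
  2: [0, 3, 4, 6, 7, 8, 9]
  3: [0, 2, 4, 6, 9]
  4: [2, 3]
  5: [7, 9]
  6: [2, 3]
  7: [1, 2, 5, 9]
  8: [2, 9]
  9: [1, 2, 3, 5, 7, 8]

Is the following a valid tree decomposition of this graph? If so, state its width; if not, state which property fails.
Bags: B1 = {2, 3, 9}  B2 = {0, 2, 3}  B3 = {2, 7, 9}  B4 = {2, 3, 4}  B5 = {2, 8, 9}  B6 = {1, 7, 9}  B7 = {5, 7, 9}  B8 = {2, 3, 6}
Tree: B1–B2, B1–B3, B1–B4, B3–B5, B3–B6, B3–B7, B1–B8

Vertex coverage: the bags together contain {0, 1, 2, 3, 4, 5, 6, 7, 8, 9}, the full vertex set. Edge coverage: each edge of G has both endpoints in at least one bag. Running intersection: for every vertex, the bags containing it form a connected subtree. All three properties hold, so this is a valid tree decomposition of width max|bag| − 1 = 2, and hence tw(G) ≤ 2.

Yes; width 2.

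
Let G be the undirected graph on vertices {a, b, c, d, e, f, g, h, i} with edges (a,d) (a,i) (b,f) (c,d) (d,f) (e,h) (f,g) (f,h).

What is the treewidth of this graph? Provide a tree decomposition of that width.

Treewidth 1.
One optimal decomposition is:
Bags: B1 = {d, f}  B2 = {f, g}  B3 = {f, h}  B4 = {e, h}  B5 = {c, d}  B6 = {b, f}  B7 = {a, d}  B8 = {a, i}
Tree: B1–B2, B2–B3, B3–B4, B1–B5, B3–B6, B1–B7, B7–B8

The largest bag has 2 vertices, giving width 1; this decomposition certifies tw(G) ≤ 1. G has an edge, so its treewidth is at least 1. Therefore the treewidth is 1.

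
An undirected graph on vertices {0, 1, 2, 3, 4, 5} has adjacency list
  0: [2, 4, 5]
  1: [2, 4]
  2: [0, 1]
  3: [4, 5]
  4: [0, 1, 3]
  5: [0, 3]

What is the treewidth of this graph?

2

A width-2 tree decomposition is:
Bags: B1 = {0, 1, 2}  B2 = {0, 1, 4}  B3 = {0, 4, 5}  B4 = {3, 4, 5}
Tree: B1–B2, B2–B3, B3–B4
The largest bag has 3 vertices, giving width 2; this decomposition certifies tw(G) ≤ 2. For the lower bound, G contains the cycle 2–1–4–0–2, so G is not a forest; only forests have treewidth ≤ 1, hence tw(G) ≥ 2. Combining the bounds, tw(G) = 2.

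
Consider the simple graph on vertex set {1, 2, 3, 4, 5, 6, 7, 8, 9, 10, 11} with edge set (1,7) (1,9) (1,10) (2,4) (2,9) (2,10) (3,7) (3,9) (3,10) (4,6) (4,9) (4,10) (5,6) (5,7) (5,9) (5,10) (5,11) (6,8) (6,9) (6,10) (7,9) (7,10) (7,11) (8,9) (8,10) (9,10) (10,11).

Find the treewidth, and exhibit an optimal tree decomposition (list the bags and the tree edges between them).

Every bag has size at most 4, so the width is 4 − 1 = 3 and tw(G) ≤ 3. On the other hand G contains the 4-clique {1, 7, 9, 10}. A clique must lie in a single bag of any decomposition, so no decomposition can have width below 3. Therefore the treewidth is 3.

Treewidth 3.
Bags: B1 = {5, 7, 9, 10}  B2 = {5, 7, 10, 11}  B3 = {3, 7, 9, 10}  B4 = {5, 6, 9, 10}  B5 = {4, 6, 9, 10}  B6 = {2, 4, 9, 10}  B7 = {1, 7, 9, 10}  B8 = {6, 8, 9, 10}
Tree: B1–B2, B1–B3, B1–B4, B4–B5, B5–B6, B3–B7, B4–B8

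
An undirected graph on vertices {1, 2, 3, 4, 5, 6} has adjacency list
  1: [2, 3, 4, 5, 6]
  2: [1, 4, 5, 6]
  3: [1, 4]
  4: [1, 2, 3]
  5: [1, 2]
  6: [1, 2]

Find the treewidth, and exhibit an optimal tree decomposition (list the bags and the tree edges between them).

Each bag holds 3 vertices, so the decomposition has width 2, which upper-bounds the treewidth. On the other hand G contains the 3-clique {1, 2, 4}. A clique must lie in a single bag of any decomposition, so no decomposition can have width below 2. Therefore the treewidth is 2.

Treewidth 2.
One such decomposition:
Bags: B1 = {1, 2, 4}  B2 = {1, 2, 5}  B3 = {1, 3, 4}  B4 = {1, 2, 6}
Tree: B1–B2, B1–B3, B2–B4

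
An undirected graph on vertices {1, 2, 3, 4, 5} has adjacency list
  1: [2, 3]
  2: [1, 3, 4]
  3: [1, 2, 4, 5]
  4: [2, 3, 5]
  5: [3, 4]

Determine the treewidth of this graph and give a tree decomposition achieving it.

Treewidth 2.
One optimal decomposition is:
Bags: B1 = {2, 3, 4}  B2 = {3, 4, 5}  B3 = {1, 2, 3}
Tree: B1–B2, B1–B3

Each bag holds 3 vertices, so the decomposition has width 2, which upper-bounds the treewidth. For the lower bound, the 3 vertices {1, 2, 3} are pairwise adjacent, and any tree decomposition puts a clique entirely inside one bag — forcing width ≥ 2. The upper and lower bounds meet at 2, so that is the treewidth.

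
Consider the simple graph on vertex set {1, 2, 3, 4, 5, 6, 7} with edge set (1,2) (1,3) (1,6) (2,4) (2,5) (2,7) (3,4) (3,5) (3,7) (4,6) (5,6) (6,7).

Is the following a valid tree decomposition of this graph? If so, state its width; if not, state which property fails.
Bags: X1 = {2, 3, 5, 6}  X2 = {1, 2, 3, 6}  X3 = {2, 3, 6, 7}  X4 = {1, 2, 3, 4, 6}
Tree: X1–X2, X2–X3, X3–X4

A tree decomposition must satisfy three properties: every vertex lies in some bag; for every edge, both endpoints lie together in some bag; and for every vertex, the bags containing it form a connected subtree. Here bags containing vertex 1 are not connected in the tree, so the decomposition is invalid.

No — bags containing vertex 1 are not connected in the tree.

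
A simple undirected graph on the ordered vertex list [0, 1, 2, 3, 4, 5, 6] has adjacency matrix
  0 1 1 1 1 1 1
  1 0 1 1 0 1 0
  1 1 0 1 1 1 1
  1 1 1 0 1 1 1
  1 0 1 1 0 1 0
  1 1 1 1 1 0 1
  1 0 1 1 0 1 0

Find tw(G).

4

A width-4 tree decomposition is:
Bags: B1 = {0, 2, 3, 5, 6}  B2 = {0, 1, 2, 3, 5}  B3 = {0, 2, 3, 4, 5}
Tree: B1–B2, B2–B3
Each bag holds 5 vertices, so the decomposition has width 4, which upper-bounds the treewidth. On the other hand G contains the 5-clique {0, 1, 2, 3, 5}. A clique must lie in a single bag of any decomposition, so no decomposition can have width below 4. Therefore the treewidth is 4.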